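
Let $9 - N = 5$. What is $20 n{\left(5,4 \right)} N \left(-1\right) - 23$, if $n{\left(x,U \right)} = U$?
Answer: $-343$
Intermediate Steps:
$N = 4$ ($N = 9 - 5 = 4$)
$20 n{\left(5,4 \right)} N \left(-1\right) - 23 = 20 \cdot 4 \cdot 4 \left(-1\right) - 23 = 20 \cdot 16 \left(-1\right) - 23 = 20 \left(-16\right) - 23 = -320 - 23 = -343$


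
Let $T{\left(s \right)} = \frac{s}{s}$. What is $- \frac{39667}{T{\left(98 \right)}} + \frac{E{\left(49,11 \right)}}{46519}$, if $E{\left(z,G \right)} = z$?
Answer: $- \frac{1845269124}{46519} \approx -39667.0$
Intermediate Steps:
$T{\left(s \right)} = 1$
$- \frac{39667}{T{\left(98 \right)}} + \frac{E{\left(49,11 \right)}}{46519} = - \frac{39667}{1} + \frac{49}{46519} = \left(-39667\right) 1 + 49 \cdot \frac{1}{46519} = -39667 + \frac{49}{46519} = - \frac{1845269124}{46519}$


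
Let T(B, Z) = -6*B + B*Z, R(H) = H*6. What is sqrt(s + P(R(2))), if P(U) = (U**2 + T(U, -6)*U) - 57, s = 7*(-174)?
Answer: I*sqrt(2859) ≈ 53.47*I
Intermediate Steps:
R(H) = 6*H
s = -1218
P(U) = -57 - 11*U**2 (P(U) = (U**2 + (U*(-6 - 6))*U) - 57 = (U**2 + (U*(-12))*U) - 57 = (U**2 + (-12*U)*U) - 57 = (U**2 - 12*U**2) - 57 = -11*U**2 - 57 = -57 - 11*U**2)
sqrt(s + P(R(2))) = sqrt(-1218 + (-57 - 11*(6*2)**2)) = sqrt(-1218 + (-57 - 11*12**2)) = sqrt(-1218 + (-57 - 11*144)) = sqrt(-1218 + (-57 - 1584)) = sqrt(-1218 - 1641) = sqrt(-2859) = I*sqrt(2859)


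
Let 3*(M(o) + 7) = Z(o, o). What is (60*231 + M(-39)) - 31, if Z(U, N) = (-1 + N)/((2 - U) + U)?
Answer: 41446/3 ≈ 13815.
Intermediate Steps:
Z(U, N) = -1/2 + N/2 (Z(U, N) = (-1 + N)/2 = (-1 + N)*(1/2) = -1/2 + N/2)
M(o) = -43/6 + o/6 (M(o) = -7 + (-1/2 + o/2)/3 = -7 + (-1/6 + o/6) = -43/6 + o/6)
(60*231 + M(-39)) - 31 = (60*231 + (-43/6 + (1/6)*(-39))) - 31 = (13860 + (-43/6 - 13/2)) - 31 = (13860 - 41/3) - 31 = 41539/3 - 31 = 41446/3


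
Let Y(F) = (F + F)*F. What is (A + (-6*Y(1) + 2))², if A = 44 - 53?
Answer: 361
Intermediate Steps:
A = -9
Y(F) = 2*F² (Y(F) = (2*F)*F = 2*F²)
(A + (-6*Y(1) + 2))² = (-9 + (-12*1² + 2))² = (-9 + (-12 + 2))² = (-9 - 10)² = (-19)² = 361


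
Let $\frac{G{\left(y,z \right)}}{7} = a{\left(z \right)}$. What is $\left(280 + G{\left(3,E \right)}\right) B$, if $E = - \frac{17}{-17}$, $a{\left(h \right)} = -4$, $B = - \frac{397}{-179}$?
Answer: $\frac{100044}{179} \approx 558.91$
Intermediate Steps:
$B = \frac{397}{179}$ ($B = \left(-397\right) \left(- \frac{1}{179}\right) = \frac{397}{179} \approx 2.2179$)
$E = 1$ ($E = \left(-17\right) \left(- \frac{1}{17}\right) = 1$)
$G{\left(y,z \right)} = -28$ ($G{\left(y,z \right)} = 7 \left(-4\right) = -28$)
$\left(280 + G{\left(3,E \right)}\right) B = \left(280 - 28\right) \frac{397}{179} = 252 \cdot \frac{397}{179} = \frac{100044}{179}$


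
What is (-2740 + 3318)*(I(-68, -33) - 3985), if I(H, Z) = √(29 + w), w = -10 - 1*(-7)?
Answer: -2303330 + 578*√26 ≈ -2.3004e+6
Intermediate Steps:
w = -3 (w = -10 + 7 = -3)
I(H, Z) = √26 (I(H, Z) = √(29 - 3) = √26)
(-2740 + 3318)*(I(-68, -33) - 3985) = (-2740 + 3318)*(√26 - 3985) = 578*(-3985 + √26) = -2303330 + 578*√26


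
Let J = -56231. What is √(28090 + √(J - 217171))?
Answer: √(28090 + 3*I*√30378) ≈ 167.61 + 1.56*I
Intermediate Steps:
√(28090 + √(J - 217171)) = √(28090 + √(-56231 - 217171)) = √(28090 + √(-273402)) = √(28090 + 3*I*√30378)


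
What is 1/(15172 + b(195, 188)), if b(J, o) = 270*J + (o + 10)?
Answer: 1/68020 ≈ 1.4702e-5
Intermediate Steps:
b(J, o) = 10 + o + 270*J (b(J, o) = 270*J + (10 + o) = 10 + o + 270*J)
1/(15172 + b(195, 188)) = 1/(15172 + (10 + 188 + 270*195)) = 1/(15172 + (10 + 188 + 52650)) = 1/(15172 + 52848) = 1/68020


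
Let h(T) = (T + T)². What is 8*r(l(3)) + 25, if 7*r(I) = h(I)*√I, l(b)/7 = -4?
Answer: 25 + 7168*I*√7 ≈ 25.0 + 18965.0*I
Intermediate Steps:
h(T) = 4*T² (h(T) = (2*T)² = 4*T²)
l(b) = -28 (l(b) = 7*(-4) = -28)
r(I) = 4*I^(5/2)/7 (r(I) = ((4*I²)*√I)/7 = (4*I^(5/2))/7 = 4*I^(5/2)/7)
8*r(l(3)) + 25 = 8*(4*(-28)^(5/2)/7) + 25 = 8*(4*(1568*I*√7)/7) + 25 = 8*(896*I*√7) + 25 = 7168*I*√7 + 25 = 25 + 7168*I*√7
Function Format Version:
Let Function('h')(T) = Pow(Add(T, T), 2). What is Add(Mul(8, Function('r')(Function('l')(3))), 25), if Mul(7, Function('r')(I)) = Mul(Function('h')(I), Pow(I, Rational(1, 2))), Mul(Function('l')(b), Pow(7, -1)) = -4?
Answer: Add(25, Mul(7168, I, Pow(7, Rational(1, 2)))) ≈ Add(25.000, Mul(18965., I))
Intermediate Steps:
Function('h')(T) = Mul(4, Pow(T, 2)) (Function('h')(T) = Pow(Mul(2, T), 2) = Mul(4, Pow(T, 2)))
Function('l')(b) = -28 (Function('l')(b) = Mul(7, -4) = -28)
Function('r')(I) = Mul(Rational(4, 7), Pow(I, Rational(5, 2))) (Function('r')(I) = Mul(Rational(1, 7), Mul(Mul(4, Pow(I, 2)), Pow(I, Rational(1, 2)))) = Mul(Rational(1, 7), Mul(4, Pow(I, Rational(5, 2)))) = Mul(Rational(4, 7), Pow(I, Rational(5, 2))))
Add(Mul(8, Function('r')(Function('l')(3))), 25) = Add(Mul(8, Mul(Rational(4, 7), Pow(-28, Rational(5, 2)))), 25) = Add(Mul(8, Mul(Rational(4, 7), Mul(1568, I, Pow(7, Rational(1, 2))))), 25) = Add(Mul(8, Mul(896, I, Pow(7, Rational(1, 2)))), 25) = Add(Mul(7168, I, Pow(7, Rational(1, 2))), 25) = Add(25, Mul(7168, I, Pow(7, Rational(1, 2))))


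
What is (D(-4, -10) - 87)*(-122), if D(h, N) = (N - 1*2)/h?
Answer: 10248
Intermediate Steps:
D(h, N) = (-2 + N)/h (D(h, N) = (N - 2)/h = (-2 + N)/h)
(D(-4, -10) - 87)*(-122) = ((-2 - 10)/(-4) - 87)*(-122) = (-¼*(-12) - 87)*(-122) = (3 - 87)*(-122) = -84*(-122) = 10248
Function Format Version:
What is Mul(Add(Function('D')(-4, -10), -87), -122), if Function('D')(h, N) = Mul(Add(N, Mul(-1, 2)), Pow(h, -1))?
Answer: 10248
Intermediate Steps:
Function('D')(h, N) = Mul(Pow(h, -1), Add(-2, N)) (Function('D')(h, N) = Mul(Add(N, -2), Pow(h, -1)) = Mul(Add(-2, N), Pow(h, -1)) = Mul(Pow(h, -1), Add(-2, N)))
Mul(Add(Function('D')(-4, -10), -87), -122) = Mul(Add(Mul(Pow(-4, -1), Add(-2, -10)), -87), -122) = Mul(Add(Mul(Rational(-1, 4), -12), -87), -122) = Mul(Add(3, -87), -122) = Mul(-84, -122) = 10248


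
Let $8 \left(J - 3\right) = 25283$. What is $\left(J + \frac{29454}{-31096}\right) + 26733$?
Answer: $\frac{929628223}{31096} \approx 29895.0$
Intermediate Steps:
$J = \frac{25307}{8}$ ($J = 3 + \frac{1}{8} \cdot 25283 = 3 + \frac{25283}{8} = \frac{25307}{8} \approx 3163.4$)
$\left(J + \frac{29454}{-31096}\right) + 26733 = \left(\frac{25307}{8} + \frac{29454}{-31096}\right) + 26733 = \left(\frac{25307}{8} + 29454 \left(- \frac{1}{31096}\right)\right) + 26733 = \left(\frac{25307}{8} - \frac{14727}{15548}\right) + 26733 = \frac{98338855}{31096} + 26733 = \frac{929628223}{31096}$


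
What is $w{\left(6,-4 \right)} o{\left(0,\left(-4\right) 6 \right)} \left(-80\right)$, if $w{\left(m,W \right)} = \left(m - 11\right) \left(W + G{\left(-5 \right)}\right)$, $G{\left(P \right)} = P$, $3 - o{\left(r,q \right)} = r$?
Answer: $-10800$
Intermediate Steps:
$o{\left(r,q \right)} = 3 - r$
$w{\left(m,W \right)} = \left(-11 + m\right) \left(-5 + W\right)$ ($w{\left(m,W \right)} = \left(m - 11\right) \left(W - 5\right) = \left(-11 + m\right) \left(-5 + W\right)$)
$w{\left(6,-4 \right)} o{\left(0,\left(-4\right) 6 \right)} \left(-80\right) = \left(55 - -44 - 30 - 24\right) \left(3 - 0\right) \left(-80\right) = \left(55 + 44 - 30 - 24\right) \left(3 + 0\right) \left(-80\right) = 45 \cdot 3 \left(-80\right) = 135 \left(-80\right) = -10800$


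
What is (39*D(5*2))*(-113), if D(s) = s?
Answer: -44070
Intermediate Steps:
(39*D(5*2))*(-113) = (39*(5*2))*(-113) = (39*10)*(-113) = 390*(-113) = -44070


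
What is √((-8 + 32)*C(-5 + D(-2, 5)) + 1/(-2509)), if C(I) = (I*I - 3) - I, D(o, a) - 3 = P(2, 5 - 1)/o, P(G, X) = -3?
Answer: I*√339936883/2509 ≈ 7.3485*I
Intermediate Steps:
D(o, a) = 3 - 3/o
C(I) = -3 + I² - I (C(I) = (I² - 3) - I = (-3 + I²) - I = -3 + I² - I)
√((-8 + 32)*C(-5 + D(-2, 5)) + 1/(-2509)) = √((-8 + 32)*(-3 + (-5 + (3 - 3/(-2)))² - (-5 + (3 - 3/(-2)))) + 1/(-2509)) = √(24*(-3 + (-5 + (3 - 3*(-½)))² - (-5 + (3 - 3*(-½)))) - 1/2509) = √(24*(-3 + (-5 + (3 + 3/2))² - (-5 + (3 + 3/2))) - 1/2509) = √(24*(-3 + (-5 + 9/2)² - (-5 + 9/2)) - 1/2509) = √(24*(-3 + (-½)² - 1*(-½)) - 1/2509) = √(24*(-3 + ¼ + ½) - 1/2509) = √(24*(-9/4) - 1/2509) = √(-54 - 1/2509) = √(-135487/2509) = I*√339936883/2509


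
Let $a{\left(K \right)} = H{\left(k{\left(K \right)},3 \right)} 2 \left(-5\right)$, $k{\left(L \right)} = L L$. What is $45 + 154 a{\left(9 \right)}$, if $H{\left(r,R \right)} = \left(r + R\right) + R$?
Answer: $-133935$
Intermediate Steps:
$k{\left(L \right)} = L^{2}$
$H{\left(r,R \right)} = r + 2 R$ ($H{\left(r,R \right)} = \left(R + r\right) + R = r + 2 R$)
$a{\left(K \right)} = -60 - 10 K^{2}$ ($a{\left(K \right)} = \left(K^{2} + 2 \cdot 3\right) 2 \left(-5\right) = \left(K^{2} + 6\right) 2 \left(-5\right) = \left(6 + K^{2}\right) 2 \left(-5\right) = \left(12 + 2 K^{2}\right) \left(-5\right) = -60 - 10 K^{2}$)
$45 + 154 a{\left(9 \right)} = 45 + 154 \left(-60 - 10 \cdot 9^{2}\right) = 45 + 154 \left(-60 - 810\right) = 45 + 154 \left(-870\right) = 45 - 133980 = -133935$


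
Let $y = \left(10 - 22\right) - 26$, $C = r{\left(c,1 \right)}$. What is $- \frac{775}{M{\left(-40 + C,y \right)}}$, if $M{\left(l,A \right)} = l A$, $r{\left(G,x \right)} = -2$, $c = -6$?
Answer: $- \frac{775}{1596} \approx -0.48559$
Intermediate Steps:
$C = -2$
$y = -38$ ($y = -12 - 26 = -38$)
$M{\left(l,A \right)} = A l$
$- \frac{775}{M{\left(-40 + C,y \right)}} = - \frac{775}{\left(-38\right) \left(-40 - 2\right)} = - \frac{775}{\left(-38\right) \left(-42\right)} = - \frac{775}{1596}$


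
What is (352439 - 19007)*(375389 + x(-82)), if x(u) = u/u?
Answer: 125167038480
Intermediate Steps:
x(u) = 1
(352439 - 19007)*(375389 + x(-82)) = (352439 - 19007)*(375389 + 1) = 333432*375390 = 125167038480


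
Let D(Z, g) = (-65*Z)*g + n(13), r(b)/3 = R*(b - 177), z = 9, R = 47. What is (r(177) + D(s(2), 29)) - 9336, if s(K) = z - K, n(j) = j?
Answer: -22518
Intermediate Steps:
r(b) = -24957 + 141*b (r(b) = 3*(47*(b - 177)) = 3*(47*(-177 + b)) = 3*(-8319 + 47*b) = -24957 + 141*b)
s(K) = 9 - K
D(Z, g) = 13 - 65*Z*g (D(Z, g) = (-65*Z)*g + 13 = -65*Z*g + 13 = 13 - 65*Z*g)
(r(177) + D(s(2), 29)) - 9336 = ((-24957 + 141*177) + (13 - 65*(9 - 1*2)*29)) - 9336 = ((-24957 + 24957) + (13 - 65*(9 - 2)*29)) - 9336 = (0 + (13 - 65*7*29)) - 9336 = (0 + (13 - 13195)) - 9336 = (0 - 13182) - 9336 = -13182 - 9336 = -22518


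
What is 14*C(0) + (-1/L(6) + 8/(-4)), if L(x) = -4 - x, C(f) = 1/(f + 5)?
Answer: 9/10 ≈ 0.90000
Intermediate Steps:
C(f) = 1/(5 + f)
14*C(0) + (-1/L(6) + 8/(-4)) = 14/(5 + 0) + (-1/(-4 - 1*6) + 8/(-4)) = 14/5 + (-1/(-4 - 6) + 8*(-¼)) = 14*(⅕) + (-1/(-10) - 2) = 14/5 + (-1*(-⅒) - 2) = 14/5 + (⅒ - 2) = 14/5 - 19/10 = 9/10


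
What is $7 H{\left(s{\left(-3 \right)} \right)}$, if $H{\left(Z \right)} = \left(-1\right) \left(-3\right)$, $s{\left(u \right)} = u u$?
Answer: $21$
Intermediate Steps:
$s{\left(u \right)} = u^{2}$
$H{\left(Z \right)} = 3$
$7 H{\left(s{\left(-3 \right)} \right)} = 7 \cdot 3 = 21$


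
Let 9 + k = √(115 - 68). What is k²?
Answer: (9 - √47)² ≈ 4.5982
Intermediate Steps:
k = -9 + √47 (k = -9 + √(115 - 68) = -9 + √47 ≈ -2.1443)
k² = (-9 + √47)²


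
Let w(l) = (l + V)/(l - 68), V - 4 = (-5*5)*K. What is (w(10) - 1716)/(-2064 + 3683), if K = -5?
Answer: -99667/93902 ≈ -1.0614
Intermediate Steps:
V = 129 (V = 4 - 5*5*(-5) = 4 - 25*(-5) = 4 + 125 = 129)
w(l) = (129 + l)/(-68 + l) (w(l) = (l + 129)/(l - 68) = (129 + l)/(-68 + l))
(w(10) - 1716)/(-2064 + 3683) = ((129 + 10)/(-68 + 10) - 1716)/(-2064 + 3683) = (139/(-58) - 1716)/1619 = (-1/58*139 - 1716)*(1/1619) = (-139/58 - 1716)*(1/1619) = -99667/58*1/1619 = -99667/93902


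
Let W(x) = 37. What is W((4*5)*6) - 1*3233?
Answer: -3196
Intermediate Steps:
W((4*5)*6) - 1*3233 = 37 - 1*3233 = 37 - 3233 = -3196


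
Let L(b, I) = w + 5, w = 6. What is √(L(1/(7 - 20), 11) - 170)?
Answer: I*√159 ≈ 12.61*I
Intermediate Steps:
L(b, I) = 11 (L(b, I) = 6 + 5 = 11)
√(L(1/(7 - 20), 11) - 170) = √(11 - 170) = √(-159) = I*√159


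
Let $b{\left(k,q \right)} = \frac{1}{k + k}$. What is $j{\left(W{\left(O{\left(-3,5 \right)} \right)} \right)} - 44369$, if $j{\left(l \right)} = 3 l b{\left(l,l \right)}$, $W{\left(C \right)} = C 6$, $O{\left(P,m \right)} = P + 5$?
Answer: $- \frac{88735}{2} \approx -44368.0$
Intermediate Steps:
$b{\left(k,q \right)} = \frac{1}{2 k}$
$O{\left(P,m \right)} = 5 + P$
$W{\left(C \right)} = 6 C$
$j{\left(l \right)} = \frac{3}{2}$ ($j{\left(l \right)} = 3 l \frac{1}{2 l} = \frac{3}{2}$)
$j{\left(W{\left(O{\left(-3,5 \right)} \right)} \right)} - 44369 = \frac{3}{2} - 44369 = - \frac{88735}{2}$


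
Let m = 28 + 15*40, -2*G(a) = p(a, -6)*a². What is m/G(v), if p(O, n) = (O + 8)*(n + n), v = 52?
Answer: 157/243360 ≈ 0.00064513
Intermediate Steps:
p(O, n) = 2*n*(8 + O) (p(O, n) = (8 + O)*(2*n) = 2*n*(8 + O))
G(a) = -a²*(-96 - 12*a)/2 (G(a) = -2*(-6)*(8 + a)*a²/2 = -(-96 - 12*a)*a²/2 = -a²*(-96 - 12*a)/2)
m = 628 (m = 28 + 600 = 628)
m/G(v) = 628/((6*52²*(8 + 52))) = 628/((6*2704*60)) = 628/973440 = 628*(1/973440) = 157/243360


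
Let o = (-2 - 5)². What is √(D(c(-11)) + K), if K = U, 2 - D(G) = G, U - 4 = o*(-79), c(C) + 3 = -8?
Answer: I*√3854 ≈ 62.081*I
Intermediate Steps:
o = 49 (o = (-7)² = 49)
c(C) = -11 (c(C) = -3 - 8 = -11)
U = -3867 (U = 4 + 49*(-79) = 4 - 3871 = -3867)
D(G) = 2 - G
K = -3867
√(D(c(-11)) + K) = √((2 - 1*(-11)) - 3867) = √((2 + 11) - 3867) = √(13 - 3867) = √(-3854) = I*√3854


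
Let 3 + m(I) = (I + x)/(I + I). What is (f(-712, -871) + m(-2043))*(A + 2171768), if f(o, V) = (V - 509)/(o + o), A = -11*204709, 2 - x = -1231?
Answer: 11852671131/80812 ≈ 1.4667e+5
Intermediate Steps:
x = 1233 (x = 2 - 1*(-1231) = 2 + 1231 = 1233)
m(I) = -3 + (1233 + I)/(2*I) (m(I) = -3 + (I + 1233)/(I + I) = -3 + (1233 + I)/((2*I)) = -3 + (1233 + I)*(1/(2*I)) = -3 + (1233 + I)/(2*I))
A = -2251799
f(o, V) = (-509 + V)/(2*o) (f(o, V) = (-509 + V)/((2*o)) = (-509 + V)*(1/(2*o)) = (-509 + V)/(2*o))
(f(-712, -871) + m(-2043))*(A + 2171768) = ((½)*(-509 - 871)/(-712) + (½)*(1233 - 5*(-2043))/(-2043))*(-2251799 + 2171768) = ((½)*(-1/712)*(-1380) + (½)*(-1/2043)*(1233 + 10215))*(-80031) = (345/356 + (½)*(-1/2043)*11448)*(-80031) = (345/356 - 636/227)*(-80031) = -148101/80812*(-80031) = 11852671131/80812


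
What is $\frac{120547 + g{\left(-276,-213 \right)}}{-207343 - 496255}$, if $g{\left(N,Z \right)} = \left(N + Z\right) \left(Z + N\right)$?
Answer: $- \frac{179834}{351799} \approx -0.51118$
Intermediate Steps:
$g{\left(N,Z \right)} = \left(N + Z\right)^{2}$ ($g{\left(N,Z \right)} = \left(N + Z\right) \left(N + Z\right) = \left(N + Z\right)^{2}$)
$\frac{120547 + g{\left(-276,-213 \right)}}{-207343 - 496255} = \frac{120547 + \left(-276 - 213\right)^{2}}{-207343 - 496255} = \frac{120547 + \left(-489\right)^{2}}{-703598} = \left(120547 + 239121\right) \left(- \frac{1}{703598}\right) = 359668 \left(- \frac{1}{703598}\right) = - \frac{179834}{351799}$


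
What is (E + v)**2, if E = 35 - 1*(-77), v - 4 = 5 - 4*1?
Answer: 13689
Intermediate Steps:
v = 5 (v = 4 + (5 - 4*1) = 4 + (5 - 4) = 4 + 1 = 5)
E = 112 (E = 35 + 77 = 112)
(E + v)**2 = (112 + 5)**2 = 117**2 = 13689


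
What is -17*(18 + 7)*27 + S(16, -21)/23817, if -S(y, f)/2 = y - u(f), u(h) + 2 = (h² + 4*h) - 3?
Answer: -91099801/7939 ≈ -11475.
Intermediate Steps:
u(h) = -5 + h² + 4*h (u(h) = -2 + ((h² + 4*h) - 3) = -2 + (-3 + h² + 4*h) = -5 + h² + 4*h)
S(y, f) = -10 - 2*y + 2*f² + 8*f (S(y, f) = -2*(y - (-5 + f² + 4*f)) = -2*(y + (5 - f² - 4*f)) = -2*(5 + y - f² - 4*f) = -10 - 2*y + 2*f² + 8*f)
-17*(18 + 7)*27 + S(16, -21)/23817 = -17*(18 + 7)*27 + (-10 - 2*16 + 2*(-21)² + 8*(-21))/23817 = -17*25*27 + (-10 - 32 + 2*441 - 168)*(1/23817) = -425*27 + (-10 - 32 + 882 - 168)*(1/23817) = -11475 + 672*(1/23817) = -11475 + 224/7939 = -91099801/7939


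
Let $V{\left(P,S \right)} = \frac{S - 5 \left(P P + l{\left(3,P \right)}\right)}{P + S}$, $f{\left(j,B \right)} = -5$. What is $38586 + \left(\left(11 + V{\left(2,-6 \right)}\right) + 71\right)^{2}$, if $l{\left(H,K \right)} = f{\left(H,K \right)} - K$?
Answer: $\frac{719137}{16} \approx 44946.0$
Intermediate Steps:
$l{\left(H,K \right)} = -5 - K$
$V{\left(P,S \right)} = \frac{25 + S - 5 P^{2} + 5 P}{P + S}$ ($V{\left(P,S \right)} = \frac{S - 5 \left(P P - \left(5 + P\right)\right)}{P + S} = \frac{S - 5 \left(P^{2} - \left(5 + P\right)\right)}{P + S} = \frac{S - 5 \left(-5 + P^{2} - P\right)}{P + S} = \frac{S + \left(25 - 5 P^{2} + 5 P\right)}{P + S} = \frac{25 + S - 5 P^{2} + 5 P}{P + S}$)
$38586 + \left(\left(11 + V{\left(2,-6 \right)}\right) + 71\right)^{2} = 38586 + \left(\left(11 + \frac{25 - 6 - 5 \cdot 2^{2} + 5 \cdot 2}{2 - 6}\right) + 71\right)^{2} = 38586 + \left(\left(11 + \frac{25 - 6 - 20 + 10}{-4}\right) + 71\right)^{2} = 38586 + \left(\left(11 - \frac{25 - 6 - 20 + 10}{4}\right) + 71\right)^{2} = 38586 + \left(\left(11 - \frac{9}{4}\right) + 71\right)^{2} = 38586 + \left(\frac{35}{4} + 71\right)^{2} = 38586 + \left(\frac{319}{4}\right)^{2} = 38586 + \frac{101761}{16} = \frac{719137}{16}$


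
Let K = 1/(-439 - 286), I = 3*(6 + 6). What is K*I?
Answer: -36/725 ≈ -0.049655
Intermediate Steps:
I = 36 (I = 3*12 = 36)
K = -1/725 (K = 1/(-725) = -1/725 ≈ -0.0013793)
K*I = -1/725*36 = -36/725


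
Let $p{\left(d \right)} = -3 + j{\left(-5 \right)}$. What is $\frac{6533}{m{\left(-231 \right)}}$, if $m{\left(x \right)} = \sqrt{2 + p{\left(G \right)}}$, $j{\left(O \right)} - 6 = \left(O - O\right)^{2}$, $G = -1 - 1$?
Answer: $\frac{6533 \sqrt{5}}{5} \approx 2921.6$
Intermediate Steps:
$G = -2$
$j{\left(O \right)} = 6$ ($j{\left(O \right)} = 6 + \left(O - O\right)^{2} = 6 + 0^{2} = 6 + 0 = 6$)
$p{\left(d \right)} = 3$ ($p{\left(d \right)} = -3 + 6 = 3$)
$m{\left(x \right)} = \sqrt{5}$ ($m{\left(x \right)} = \sqrt{2 + 3} = \sqrt{5}$)
$\frac{6533}{m{\left(-231 \right)}} = \frac{6533}{\sqrt{5}} = 6533 \frac{\sqrt{5}}{5} = \frac{6533 \sqrt{5}}{5}$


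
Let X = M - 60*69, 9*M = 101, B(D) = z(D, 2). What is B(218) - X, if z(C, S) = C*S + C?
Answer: 43045/9 ≈ 4782.8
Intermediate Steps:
z(C, S) = C + C*S
B(D) = 3*D (B(D) = D*(1 + 2) = D*3 = 3*D)
M = 101/9 (M = (⅑)*101 = 101/9 ≈ 11.222)
X = -37159/9 (X = 101/9 - 60*69 = 101/9 - 4140 = -37159/9 ≈ -4128.8)
B(218) - X = 3*218 - 1*(-37159/9) = 654 + 37159/9 = 43045/9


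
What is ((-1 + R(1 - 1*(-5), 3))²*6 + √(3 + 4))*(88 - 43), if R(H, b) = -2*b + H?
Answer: 270 + 45*√7 ≈ 389.06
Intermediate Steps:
R(H, b) = H - 2*b
((-1 + R(1 - 1*(-5), 3))²*6 + √(3 + 4))*(88 - 43) = ((-1 + ((1 - 1*(-5)) - 2*3))²*6 + √(3 + 4))*(88 - 43) = ((-1 + ((1 + 5) - 6))²*6 + √7)*45 = ((-1 + (6 - 6))²*6 + √7)*45 = ((-1 + 0)²*6 + √7)*45 = ((-1)²*6 + √7)*45 = (1*6 + √7)*45 = (6 + √7)*45 = 270 + 45*√7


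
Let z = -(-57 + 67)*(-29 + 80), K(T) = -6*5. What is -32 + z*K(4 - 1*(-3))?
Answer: 15268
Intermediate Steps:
K(T) = -30
z = -510 (z = -10*51 = -1*510 = -510)
-32 + z*K(4 - 1*(-3)) = -32 - 510*(-30) = -32 + 15300 = 15268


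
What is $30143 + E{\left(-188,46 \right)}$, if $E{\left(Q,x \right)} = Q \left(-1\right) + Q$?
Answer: $30143$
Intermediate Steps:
$E{\left(Q,x \right)} = 0$ ($E{\left(Q,x \right)} = - Q + Q = 0$)
$30143 + E{\left(-188,46 \right)} = 30143 + 0 = 30143$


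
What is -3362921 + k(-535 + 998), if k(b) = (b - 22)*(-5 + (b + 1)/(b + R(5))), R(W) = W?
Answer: -43740954/13 ≈ -3.3647e+6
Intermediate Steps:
k(b) = (-22 + b)*(-5 + (1 + b)/(5 + b)) (k(b) = (b - 22)*(-5 + (b + 1)/(b + 5)) = (-22 + b)*(-5 + (1 + b)/(5 + b)))
-3362921 + k(-535 + 998) = -3362921 + 4*(132 - (-535 + 998)² + 16*(-535 + 998))/(5 + (-535 + 998)) = -3362921 + 4*(132 - 1*463² + 16*463)/(5 + 463) = -3362921 + 4*(132 - 1*214369 + 7408)/468 = -3362921 + 4*(1/468)*(132 - 214369 + 7408) = -3362921 + 4*(1/468)*(-206829) = -3362921 - 22981/13 = -43740954/13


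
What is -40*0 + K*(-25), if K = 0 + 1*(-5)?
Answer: 125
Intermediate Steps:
K = -5 (K = 0 - 5 = -5)
-40*0 + K*(-25) = -40*0 - 5*(-25) = 0 + 125 = 125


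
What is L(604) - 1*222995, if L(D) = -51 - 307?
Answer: -223353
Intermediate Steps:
L(D) = -358
L(604) - 1*222995 = -358 - 1*222995 = -358 - 222995 = -223353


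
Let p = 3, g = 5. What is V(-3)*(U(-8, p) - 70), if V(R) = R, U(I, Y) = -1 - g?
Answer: 228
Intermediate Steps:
U(I, Y) = -6 (U(I, Y) = -1 - 1*5 = -1 - 5 = -6)
V(-3)*(U(-8, p) - 70) = -3*(-6 - 70) = -3*(-76) = 228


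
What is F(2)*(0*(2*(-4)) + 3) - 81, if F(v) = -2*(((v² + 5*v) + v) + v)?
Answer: -189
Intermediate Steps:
F(v) = -14*v - 2*v² (F(v) = -2*((v² + 6*v) + v) = -2*(v² + 7*v) = -14*v - 2*v²)
F(2)*(0*(2*(-4)) + 3) - 81 = (-2*2*(7 + 2))*(0*(2*(-4)) + 3) - 81 = (-2*2*9)*(0*(-8) + 3) - 81 = -36*(0 + 3) - 81 = -36*3 - 81 = -108 - 81 = -189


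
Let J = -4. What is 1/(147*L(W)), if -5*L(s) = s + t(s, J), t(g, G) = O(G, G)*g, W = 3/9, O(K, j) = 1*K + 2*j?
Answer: 5/539 ≈ 0.0092764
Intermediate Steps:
O(K, j) = K + 2*j
W = ⅓ (W = 3*(⅑) = ⅓ ≈ 0.33333)
t(g, G) = 3*G*g (t(g, G) = (G + 2*G)*g = (3*G)*g = 3*G*g)
L(s) = 11*s/5 (L(s) = -(s + 3*(-4)*s)/5 = -(s - 12*s)/5 = -(-11)*s/5 = 11*s/5)
1/(147*L(W)) = 1/(147*((11/5)*(⅓))) = 1/(147*(11/15)) = 1/(539/5) = 5/539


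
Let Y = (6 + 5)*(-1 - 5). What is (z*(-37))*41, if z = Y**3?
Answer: 436131432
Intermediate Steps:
Y = -66 (Y = 11*(-6) = -66)
z = -287496 (z = (-66)**3 = -287496)
(z*(-37))*41 = -287496*(-37)*41 = 10637352*41 = 436131432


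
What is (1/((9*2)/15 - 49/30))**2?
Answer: 900/169 ≈ 5.3254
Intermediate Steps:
(1/((9*2)/15 - 49/30))**2 = (1/(18*(1/15) - 49*1/30))**2 = (1/(6/5 - 49/30))**2 = (1/(-13/30))**2 = (-30/13)**2 = 900/169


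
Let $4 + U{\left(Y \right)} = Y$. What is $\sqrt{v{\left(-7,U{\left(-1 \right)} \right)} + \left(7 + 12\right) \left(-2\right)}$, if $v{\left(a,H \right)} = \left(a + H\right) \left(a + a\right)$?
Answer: $\sqrt{130} \approx 11.402$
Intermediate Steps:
$U{\left(Y \right)} = -4 + Y$
$v{\left(a,H \right)} = 2 a \left(H + a\right)$ ($v{\left(a,H \right)} = \left(H + a\right) 2 a = 2 a \left(H + a\right)$)
$\sqrt{v{\left(-7,U{\left(-1 \right)} \right)} + \left(7 + 12\right) \left(-2\right)} = \sqrt{2 \left(-7\right) \left(\left(-4 - 1\right) - 7\right) + \left(7 + 12\right) \left(-2\right)} = \sqrt{2 \left(-7\right) \left(-5 - 7\right) + 19 \left(-2\right)} = \sqrt{2 \left(-7\right) \left(-12\right) - 38} = \sqrt{168 - 38} = \sqrt{130}$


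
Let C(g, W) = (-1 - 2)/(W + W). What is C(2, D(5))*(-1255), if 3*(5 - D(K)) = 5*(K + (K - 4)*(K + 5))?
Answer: -753/8 ≈ -94.125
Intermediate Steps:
D(K) = 5 - 5*K/3 - 5*(-4 + K)*(5 + K)/3 (D(K) = 5 - 5*(K + (K - 4)*(K + 5))/3 = 5 - 5*(K + (-4 + K)*(5 + K))/3 = 5 - (5*K + 5*(-4 + K)*(5 + K))/3 = 5 + (-5*K/3 - 5*(-4 + K)*(5 + K)/3) = 5 - 5*K/3 - 5*(-4 + K)*(5 + K)/3)
C(g, W) = -3/(2*W) (C(g, W) = -3*1/(2*W) = -3/(2*W))
C(2, D(5))*(-1255) = -3/(2*(115/3 - 10/3*5 - 5/3*5²))*(-1255) = -3/(2*(115/3 - 50/3 - 5/3*25))*(-1255) = -3/(2*(115/3 - 50/3 - 125/3))*(-1255) = -3/2/(-20)*(-1255) = -3/2*(-1/20)*(-1255) = (3/40)*(-1255) = -753/8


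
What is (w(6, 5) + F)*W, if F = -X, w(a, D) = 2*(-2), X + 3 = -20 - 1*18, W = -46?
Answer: -1702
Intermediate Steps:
X = -41 (X = -3 + (-20 - 1*18) = -3 + (-20 - 18) = -3 - 38 = -41)
w(a, D) = -4
F = 41 (F = -1*(-41) = 41)
(w(6, 5) + F)*W = (-4 + 41)*(-46) = 37*(-46) = -1702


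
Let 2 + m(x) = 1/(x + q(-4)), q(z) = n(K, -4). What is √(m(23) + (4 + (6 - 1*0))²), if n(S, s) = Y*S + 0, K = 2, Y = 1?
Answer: √2451/5 ≈ 9.9015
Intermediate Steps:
n(S, s) = S (n(S, s) = 1*S + 0 = S + 0 = S)
q(z) = 2
m(x) = -2 + 1/(2 + x) (m(x) = -2 + 1/(x + 2) = -2 + 1/(2 + x))
√(m(23) + (4 + (6 - 1*0))²) = √((-3 - 2*23)/(2 + 23) + (4 + (6 - 1*0))²) = √((-3 - 46)/25 + (4 + (6 + 0))²) = √((1/25)*(-49) + (4 + 6)²) = √(-49/25 + 10²) = √(-49/25 + 100) = √(2451/25) = √2451/5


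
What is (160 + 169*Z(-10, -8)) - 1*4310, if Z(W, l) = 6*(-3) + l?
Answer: -8544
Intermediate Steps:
Z(W, l) = -18 + l
(160 + 169*Z(-10, -8)) - 1*4310 = (160 + 169*(-18 - 8)) - 1*4310 = (160 + 169*(-26)) - 4310 = (160 - 4394) - 4310 = -4234 - 4310 = -8544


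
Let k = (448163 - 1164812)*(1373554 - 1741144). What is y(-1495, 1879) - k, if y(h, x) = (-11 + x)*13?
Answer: -263432981626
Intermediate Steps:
y(h, x) = -143 + 13*x
k = 263433005910 (k = -716649*(-367590) = 263433005910)
y(-1495, 1879) - k = (-143 + 13*1879) - 1*263433005910 = (-143 + 24427) - 263433005910 = 24284 - 263433005910 = -263432981626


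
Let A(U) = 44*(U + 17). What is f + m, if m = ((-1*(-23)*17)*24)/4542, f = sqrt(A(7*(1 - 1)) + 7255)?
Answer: 1564/757 + sqrt(8003) ≈ 91.526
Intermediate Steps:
A(U) = 748 + 44*U (A(U) = 44*(17 + U) = 748 + 44*U)
f = sqrt(8003) (f = sqrt((748 + 44*(7*(1 - 1))) + 7255) = sqrt((748 + 44*(7*0)) + 7255) = sqrt((748 + 44*0) + 7255) = sqrt((748 + 0) + 7255) = sqrt(748 + 7255) = sqrt(8003) ≈ 89.459)
m = 1564/757 (m = ((23*17)*24)*(1/4542) = (391*24)*(1/4542) = 9384*(1/4542) = 1564/757 ≈ 2.0661)
f + m = sqrt(8003) + 1564/757 = 1564/757 + sqrt(8003)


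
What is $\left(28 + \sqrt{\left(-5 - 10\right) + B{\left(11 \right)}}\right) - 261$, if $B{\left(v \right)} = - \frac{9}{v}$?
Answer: $-233 + \frac{i \sqrt{1914}}{11} \approx -233.0 + 3.9772 i$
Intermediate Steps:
$\left(28 + \sqrt{\left(-5 - 10\right) + B{\left(11 \right)}}\right) - 261 = \left(28 + \sqrt{\left(-5 - 10\right) - \frac{9}{11}}\right) - 261 = \left(28 + \sqrt{-15 - \frac{9}{11}}\right) - 261 = \left(28 + \sqrt{- \frac{174}{11}}\right) - 261 = \left(28 + \frac{i \sqrt{1914}}{11}\right) - 261 = -233 + \frac{i \sqrt{1914}}{11}$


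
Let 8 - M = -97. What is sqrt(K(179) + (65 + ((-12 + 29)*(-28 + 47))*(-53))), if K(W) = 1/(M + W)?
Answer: I*sqrt(343876785)/142 ≈ 130.59*I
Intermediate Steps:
M = 105 (M = 8 - 1*(-97) = 8 + 97 = 105)
K(W) = 1/(105 + W)
sqrt(K(179) + (65 + ((-12 + 29)*(-28 + 47))*(-53))) = sqrt(1/(105 + 179) + (65 + ((-12 + 29)*(-28 + 47))*(-53))) = sqrt(1/284 + (65 + (17*19)*(-53))) = sqrt(1/284 + (65 + 323*(-53))) = sqrt(1/284 + (65 - 17119)) = sqrt(1/284 - 17054) = sqrt(-4843335/284) = I*sqrt(343876785)/142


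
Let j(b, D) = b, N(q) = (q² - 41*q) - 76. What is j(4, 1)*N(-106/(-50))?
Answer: -396064/625 ≈ -633.70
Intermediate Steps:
N(q) = -76 + q² - 41*q
j(4, 1)*N(-106/(-50)) = 4*(-76 + (-106/(-50))² - (-4346)/(-50)) = 4*(-76 + (-106*(-1/50))² - (-4346)*(-1)/50) = 4*(-76 + (53/25)² - 41*53/25) = 4*(-76 + 2809/625 - 2173/25) = 4*(-99016/625) = -396064/625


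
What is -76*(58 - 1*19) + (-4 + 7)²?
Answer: -2955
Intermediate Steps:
-76*(58 - 1*19) + (-4 + 7)² = -76*(58 - 19) + 3² = -76*39 + 9 = -2964 + 9 = -2955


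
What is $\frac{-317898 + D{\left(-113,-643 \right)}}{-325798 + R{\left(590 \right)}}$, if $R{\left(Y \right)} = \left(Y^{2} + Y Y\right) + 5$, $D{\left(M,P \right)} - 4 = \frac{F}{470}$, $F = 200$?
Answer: $- \frac{14940998}{17409129} \approx -0.85823$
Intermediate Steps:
$D{\left(M,P \right)} = \frac{208}{47}$ ($D{\left(M,P \right)} = 4 + \frac{200}{470} = 4 + 200 \cdot \frac{1}{470} = 4 + \frac{20}{47} = \frac{208}{47}$)
$R{\left(Y \right)} = 5 + 2 Y^{2}$ ($R{\left(Y \right)} = \left(Y^{2} + Y^{2}\right) + 5 = 2 Y^{2} + 5 = 5 + 2 Y^{2}$)
$\frac{-317898 + D{\left(-113,-643 \right)}}{-325798 + R{\left(590 \right)}} = \frac{-317898 + \frac{208}{47}}{-325798 + \left(5 + 2 \cdot 590^{2}\right)} = - \frac{14940998}{47 \left(-325798 + \left(5 + 2 \cdot 348100\right)\right)} = - \frac{14940998}{47 \left(-325798 + \left(5 + 696200\right)\right)} = - \frac{14940998}{47 \left(-325798 + 696205\right)} = - \frac{14940998}{47 \cdot 370407} = \left(- \frac{14940998}{47}\right) \frac{1}{370407} = - \frac{14940998}{17409129}$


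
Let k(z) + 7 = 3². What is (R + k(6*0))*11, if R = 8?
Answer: 110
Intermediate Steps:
k(z) = 2 (k(z) = -7 + 3² = -7 + 9 = 2)
(R + k(6*0))*11 = (8 + 2)*11 = 10*11 = 110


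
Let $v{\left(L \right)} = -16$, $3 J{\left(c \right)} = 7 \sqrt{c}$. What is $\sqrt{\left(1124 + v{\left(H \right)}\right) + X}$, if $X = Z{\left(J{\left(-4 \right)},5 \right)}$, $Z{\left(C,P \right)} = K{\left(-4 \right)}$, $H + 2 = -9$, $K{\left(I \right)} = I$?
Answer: $4 \sqrt{69} \approx 33.227$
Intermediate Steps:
$H = -11$ ($H = -2 - 9 = -11$)
$J{\left(c \right)} = \frac{7 \sqrt{c}}{3}$
$Z{\left(C,P \right)} = -4$
$X = -4$
$\sqrt{\left(1124 + v{\left(H \right)}\right) + X} = \sqrt{\left(1124 - 16\right) - 4} = \sqrt{1108 - 4} = \sqrt{1104} = 4 \sqrt{69}$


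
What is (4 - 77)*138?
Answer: -10074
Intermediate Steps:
(4 - 77)*138 = -73*138 = -10074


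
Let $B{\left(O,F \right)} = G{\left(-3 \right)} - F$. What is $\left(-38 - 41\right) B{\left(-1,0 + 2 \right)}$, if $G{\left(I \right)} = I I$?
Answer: $-553$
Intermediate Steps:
$G{\left(I \right)} = I^{2}$
$B{\left(O,F \right)} = 9 - F$ ($B{\left(O,F \right)} = \left(-3\right)^{2} - F = 9 - F$)
$\left(-38 - 41\right) B{\left(-1,0 + 2 \right)} = \left(-38 - 41\right) \left(9 - \left(0 + 2\right)\right) = - 79 \left(9 - 2\right) = \left(-79\right) 7 = -553$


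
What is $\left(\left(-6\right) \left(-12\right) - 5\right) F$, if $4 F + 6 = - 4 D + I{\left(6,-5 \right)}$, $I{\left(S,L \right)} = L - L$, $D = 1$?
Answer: $- \frac{335}{2} \approx -167.5$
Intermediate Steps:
$I{\left(S,L \right)} = 0$
$F = - \frac{5}{2}$ ($F = - \frac{3}{2} + \frac{\left(-4\right) 1 + 0}{4} = - \frac{3}{2} + \frac{-4 + 0}{4} = - \frac{3}{2} + \frac{1}{4} \left(-4\right) = - \frac{3}{2} - 1 = - \frac{5}{2} \approx -2.5$)
$\left(\left(-6\right) \left(-12\right) - 5\right) F = \left(\left(-6\right) \left(-12\right) - 5\right) \left(- \frac{5}{2}\right) = \left(72 - 5\right) \left(- \frac{5}{2}\right) = 67 \left(- \frac{5}{2}\right) = - \frac{335}{2}$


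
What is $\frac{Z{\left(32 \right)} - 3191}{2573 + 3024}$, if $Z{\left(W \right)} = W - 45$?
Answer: $- \frac{3204}{5597} \approx -0.57245$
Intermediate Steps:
$Z{\left(W \right)} = -45 + W$
$\frac{Z{\left(32 \right)} - 3191}{2573 + 3024} = \frac{\left(-45 + 32\right) - 3191}{2573 + 3024} = \frac{-13 - 3191}{5597} = \left(-3204\right) \frac{1}{5597} = - \frac{3204}{5597}$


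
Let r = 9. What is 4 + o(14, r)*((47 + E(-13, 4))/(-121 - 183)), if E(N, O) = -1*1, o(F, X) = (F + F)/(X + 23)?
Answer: 4703/1216 ≈ 3.8676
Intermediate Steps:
o(F, X) = 2*F/(23 + X) (o(F, X) = (2*F)/(23 + X) = 2*F/(23 + X))
E(N, O) = -1
4 + o(14, r)*((47 + E(-13, 4))/(-121 - 183)) = 4 + (2*14/(23 + 9))*((47 - 1)/(-121 - 183)) = 4 + (2*14/32)*(46/(-304)) = 4 + (2*14*(1/32))*(46*(-1/304)) = 4 + (7/8)*(-23/152) = 4 - 161/1216 = 4703/1216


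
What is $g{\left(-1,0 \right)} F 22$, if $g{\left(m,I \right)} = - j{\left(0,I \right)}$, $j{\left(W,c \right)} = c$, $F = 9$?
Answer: $0$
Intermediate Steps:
$g{\left(m,I \right)} = - I$
$g{\left(-1,0 \right)} F 22 = \left(-1\right) 0 \cdot 9 \cdot 22 = 0 \cdot 9 \cdot 22 = 0 \cdot 22 = 0$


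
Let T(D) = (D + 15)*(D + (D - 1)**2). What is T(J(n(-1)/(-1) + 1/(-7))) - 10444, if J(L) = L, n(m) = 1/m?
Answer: -3577519/343 ≈ -10430.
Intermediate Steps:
T(D) = (15 + D)*(D + (-1 + D)**2)
T(J(n(-1)/(-1) + 1/(-7))) - 10444 = (15 + (1/(-1*(-1)) + 1/(-7))**3 - 14*(1/(-1*(-1)) + 1/(-7)) + 14*(1/(-1*(-1)) + 1/(-7))**2) - 10444 = (15 + (-1*(-1) + 1*(-1/7))**3 - 14*(-1*(-1) + 1*(-1/7)) + 14*(-1*(-1) + 1*(-1/7))**2) - 10444 = (15 + (1 - 1/7)**3 - 14*(1 - 1/7) + 14*(1 - 1/7)**2) - 10444 = (15 + (6/7)**3 - 14*6/7 + 14*(6/7)**2) - 10444 = (15 + 216/343 - 12 + 14*(36/49)) - 10444 = (15 + 216/343 - 12 + 72/7) - 10444 = 4773/343 - 10444 = -3577519/343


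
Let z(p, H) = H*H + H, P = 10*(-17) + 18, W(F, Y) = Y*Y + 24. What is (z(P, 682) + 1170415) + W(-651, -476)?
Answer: 1862821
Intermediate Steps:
W(F, Y) = 24 + Y² (W(F, Y) = Y² + 24 = 24 + Y²)
P = -152 (P = -170 + 18 = -152)
z(p, H) = H + H² (z(p, H) = H² + H = H + H²)
(z(P, 682) + 1170415) + W(-651, -476) = (682*(1 + 682) + 1170415) + (24 + (-476)²) = (682*683 + 1170415) + (24 + 226576) = (465806 + 1170415) + 226600 = 1636221 + 226600 = 1862821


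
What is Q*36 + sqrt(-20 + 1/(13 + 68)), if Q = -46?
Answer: -1656 + I*sqrt(1619)/9 ≈ -1656.0 + 4.4708*I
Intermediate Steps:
Q*36 + sqrt(-20 + 1/(13 + 68)) = -46*36 + sqrt(-20 + 1/(13 + 68)) = -1656 + sqrt(-20 + 1/81) = -1656 + sqrt(-1619/81) = -1656 + I*sqrt(1619)/9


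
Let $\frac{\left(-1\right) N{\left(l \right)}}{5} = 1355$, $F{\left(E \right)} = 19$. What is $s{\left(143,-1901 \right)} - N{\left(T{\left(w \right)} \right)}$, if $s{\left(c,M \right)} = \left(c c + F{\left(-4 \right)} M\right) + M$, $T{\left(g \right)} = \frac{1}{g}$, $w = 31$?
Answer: $-10796$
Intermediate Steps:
$N{\left(l \right)} = -6775$ ($N{\left(l \right)} = \left(-5\right) 1355 = -6775$)
$s{\left(c,M \right)} = c^{2} + 20 M$ ($s{\left(c,M \right)} = \left(c c + 19 M\right) + M = \left(c^{2} + 19 M\right) + M = c^{2} + 20 M$)
$s{\left(143,-1901 \right)} - N{\left(T{\left(w \right)} \right)} = \left(143^{2} + 20 \left(-1901\right)\right) - -6775 = \left(20449 - 38020\right) + 6775 = -17571 + 6775 = -10796$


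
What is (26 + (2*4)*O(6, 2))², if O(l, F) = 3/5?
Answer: 23716/25 ≈ 948.64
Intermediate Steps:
O(l, F) = ⅗ (O(l, F) = 3*(⅕) = ⅗)
(26 + (2*4)*O(6, 2))² = (26 + (2*4)*(⅗))² = (26 + 8*(⅗))² = (26 + 24/5)² = (154/5)² = 23716/25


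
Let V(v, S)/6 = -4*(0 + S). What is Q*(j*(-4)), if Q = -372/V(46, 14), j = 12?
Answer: -372/7 ≈ -53.143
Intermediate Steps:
V(v, S) = -24*S (V(v, S) = 6*(-4*(0 + S)) = 6*(-4*S) = -24*S)
Q = 31/28 (Q = -372/((-24*14)) = -372/(-336) = -372*(-1/336) = 31/28 ≈ 1.1071)
Q*(j*(-4)) = 31*(12*(-4))/28 = (31/28)*(-48) = -372/7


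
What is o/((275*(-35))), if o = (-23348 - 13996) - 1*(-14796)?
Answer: 22548/9625 ≈ 2.3426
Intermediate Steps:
o = -22548 (o = -37344 + 14796 = -22548)
o/((275*(-35))) = -22548/(275*(-35)) = -22548/(-9625) = -22548*(-1/9625) = 22548/9625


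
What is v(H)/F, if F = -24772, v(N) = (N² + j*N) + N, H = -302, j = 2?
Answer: -45149/12386 ≈ -3.6452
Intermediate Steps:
v(N) = N² + 3*N (v(N) = (N² + 2*N) + N = N² + 3*N)
v(H)/F = -302*(3 - 302)/(-24772) = -302*(-299)*(-1/24772) = 90298*(-1/24772) = -45149/12386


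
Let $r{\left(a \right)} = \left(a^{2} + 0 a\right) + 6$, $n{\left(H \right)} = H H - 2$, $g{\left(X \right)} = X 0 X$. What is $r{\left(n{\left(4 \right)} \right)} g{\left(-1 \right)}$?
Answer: $0$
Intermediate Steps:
$g{\left(X \right)} = 0$ ($g{\left(X \right)} = 0 X = 0$)
$n{\left(H \right)} = -2 + H^{2}$ ($n{\left(H \right)} = H^{2} - 2 = -2 + H^{2}$)
$r{\left(a \right)} = 6 + a^{2}$ ($r{\left(a \right)} = \left(a^{2} + 0\right) + 6 = a^{2} + 6 = 6 + a^{2}$)
$r{\left(n{\left(4 \right)} \right)} g{\left(-1 \right)} = \left(6 + \left(-2 + 4^{2}\right)^{2}\right) 0 = \left(6 + \left(-2 + 16\right)^{2}\right) 0 = \left(6 + 14^{2}\right) 0 = \left(6 + 196\right) 0 = 202 \cdot 0 = 0$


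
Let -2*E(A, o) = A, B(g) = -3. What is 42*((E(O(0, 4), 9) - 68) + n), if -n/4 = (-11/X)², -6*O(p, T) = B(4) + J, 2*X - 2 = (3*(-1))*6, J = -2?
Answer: -25529/8 ≈ -3191.1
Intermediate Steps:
X = -8 (X = 1 + ((3*(-1))*6)/2 = 1 + (-3*6)/2 = 1 + (½)*(-18) = 1 - 9 = -8)
O(p, T) = ⅚ (O(p, T) = -(-3 - 2)/6 = -⅙*(-5) = ⅚)
E(A, o) = -A/2
n = -121/16 (n = -4*(-11/(-8))² = -4*(-11*(-⅛))² = -4*(11/8)² = -4*121/64 = -121/16 ≈ -7.5625)
42*((E(O(0, 4), 9) - 68) + n) = 42*((-½*⅚ - 68) - 121/16) = 42*((-5/12 - 68) - 121/16) = 42*(-821/12 - 121/16) = 42*(-3647/48) = -25529/8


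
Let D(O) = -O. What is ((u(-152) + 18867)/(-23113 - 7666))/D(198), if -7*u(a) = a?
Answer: 132221/42659694 ≈ 0.0030994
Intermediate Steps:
u(a) = -a/7
((u(-152) + 18867)/(-23113 - 7666))/D(198) = ((-⅐*(-152) + 18867)/(-23113 - 7666))/((-1*198)) = ((152/7 + 18867)/(-30779))/(-198) = ((132221/7)*(-1/30779))*(-1/198) = -132221/215453*(-1/198) = 132221/42659694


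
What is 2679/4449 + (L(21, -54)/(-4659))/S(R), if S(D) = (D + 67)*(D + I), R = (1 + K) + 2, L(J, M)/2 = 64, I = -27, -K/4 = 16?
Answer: 137307935/228006801 ≈ 0.60221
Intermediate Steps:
K = -64 (K = -4*16 = -64)
L(J, M) = 128 (L(J, M) = 2*64 = 128)
R = -61 (R = (1 - 64) + 2 = -63 + 2 = -61)
S(D) = (-27 + D)*(67 + D) (S(D) = (D + 67)*(D - 27) = (67 + D)*(-27 + D) = (-27 + D)*(67 + D))
2679/4449 + (L(21, -54)/(-4659))/S(R) = 2679/4449 + (128/(-4659))/(-1809 + (-61)² + 40*(-61)) = 2679*(1/4449) + (128*(-1/4659))/(-1809 + 3721 - 2440) = 893/1483 - 128/4659/(-528) = 893/1483 - 128/4659*(-1/528) = 893/1483 + 8/153747 = 137307935/228006801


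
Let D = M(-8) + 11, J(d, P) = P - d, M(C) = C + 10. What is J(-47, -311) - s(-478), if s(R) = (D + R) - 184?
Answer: 385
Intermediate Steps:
M(C) = 10 + C
D = 13 (D = (10 - 8) + 11 = 2 + 11 = 13)
s(R) = -171 + R (s(R) = (13 + R) - 184 = -171 + R)
J(-47, -311) - s(-478) = (-311 - 1*(-47)) - (-171 - 478) = (-311 + 47) - 1*(-649) = -264 + 649 = 385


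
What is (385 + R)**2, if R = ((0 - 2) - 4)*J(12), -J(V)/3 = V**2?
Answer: 8862529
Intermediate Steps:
J(V) = -3*V**2
R = 2592 (R = ((0 - 2) - 4)*(-3*12**2) = (-2 - 4)*(-3*144) = -6*(-432) = 2592)
(385 + R)**2 = (385 + 2592)**2 = 2977**2 = 8862529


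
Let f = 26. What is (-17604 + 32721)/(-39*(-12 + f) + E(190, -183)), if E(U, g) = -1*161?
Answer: -15117/707 ≈ -21.382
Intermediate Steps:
E(U, g) = -161
(-17604 + 32721)/(-39*(-12 + f) + E(190, -183)) = (-17604 + 32721)/(-39*(-12 + 26) - 161) = 15117/(-39*14 - 161) = 15117/(-546 - 161) = 15117/(-707) = 15117*(-1/707) = -15117/707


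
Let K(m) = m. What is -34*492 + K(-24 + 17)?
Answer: -16735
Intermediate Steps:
-34*492 + K(-24 + 17) = -34*492 + (-24 + 17) = -16728 - 7 = -16735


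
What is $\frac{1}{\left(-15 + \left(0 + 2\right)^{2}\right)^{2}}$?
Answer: $\frac{1}{121} \approx 0.0082645$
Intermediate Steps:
$\frac{1}{\left(-15 + \left(0 + 2\right)^{2}\right)^{2}} = \frac{1}{\left(-15 + 2^{2}\right)^{2}} = \frac{1}{\left(-15 + 4\right)^{2}} = \frac{1}{\left(-11\right)^{2}} = \frac{1}{121}$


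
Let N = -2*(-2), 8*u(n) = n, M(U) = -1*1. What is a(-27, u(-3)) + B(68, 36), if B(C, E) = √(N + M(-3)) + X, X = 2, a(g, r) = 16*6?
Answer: 98 + √3 ≈ 99.732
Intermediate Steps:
M(U) = -1
u(n) = n/8
N = 4
a(g, r) = 96
B(C, E) = 2 + √3 (B(C, E) = √(4 - 1) + 2 = √3 + 2 = 2 + √3)
a(-27, u(-3)) + B(68, 36) = 96 + (2 + √3) = 98 + √3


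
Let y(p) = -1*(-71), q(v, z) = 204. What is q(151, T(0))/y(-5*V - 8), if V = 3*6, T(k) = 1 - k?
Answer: 204/71 ≈ 2.8732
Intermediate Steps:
V = 18
y(p) = 71
q(151, T(0))/y(-5*V - 8) = 204/71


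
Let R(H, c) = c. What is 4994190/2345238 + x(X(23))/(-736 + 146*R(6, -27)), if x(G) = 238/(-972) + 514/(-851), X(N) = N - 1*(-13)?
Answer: 536853275633383/252081203834628 ≈ 2.1297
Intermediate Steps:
X(N) = 13 + N (X(N) = N + 13 = 13 + N)
x(G) = -351073/413586 (x(G) = 238*(-1/972) + 514*(-1/851) = -119/486 - 514/851 = -351073/413586)
4994190/2345238 + x(X(23))/(-736 + 146*R(6, -27)) = 4994190/2345238 - 351073/(413586*(-736 + 146*(-27))) = 4994190*(1/2345238) - 351073/(413586*(-736 - 3942)) = 277455/130291 - 351073/413586/(-4678) = 277455/130291 - 351073/413586*(-1/4678) = 277455/130291 + 351073/1934755308 = 536853275633383/252081203834628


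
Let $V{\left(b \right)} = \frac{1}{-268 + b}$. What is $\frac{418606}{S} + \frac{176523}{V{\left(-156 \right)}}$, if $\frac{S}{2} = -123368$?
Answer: $- \frac{9233570942039}{123368} \approx -7.4846 \cdot 10^{7}$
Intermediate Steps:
$S = -246736$ ($S = 2 \left(-123368\right) = -246736$)
$\frac{418606}{S} + \frac{176523}{V{\left(-156 \right)}} = \frac{418606}{-246736} + \frac{176523}{\frac{1}{-268 - 156}} = 418606 \left(- \frac{1}{246736}\right) + \frac{176523}{\frac{1}{-424}} = - \frac{209303}{123368} + \frac{176523}{- \frac{1}{424}} = - \frac{209303}{123368} + 176523 \left(-424\right) = - \frac{209303}{123368} - 74845752 = - \frac{9233570942039}{123368}$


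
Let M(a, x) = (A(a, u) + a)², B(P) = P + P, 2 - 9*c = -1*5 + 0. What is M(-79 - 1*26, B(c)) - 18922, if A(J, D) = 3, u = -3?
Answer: -8518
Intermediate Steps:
c = 7/9 (c = 2/9 - (-1*5 + 0)/9 = 2/9 - (-5 + 0)/9 = 2/9 - ⅑*(-5) = 2/9 + 5/9 = 7/9 ≈ 0.77778)
B(P) = 2*P
M(a, x) = (3 + a)²
M(-79 - 1*26, B(c)) - 18922 = (3 + (-79 - 1*26))² - 18922 = (3 + (-79 - 26))² - 18922 = (3 - 105)² - 18922 = (-102)² - 18922 = 10404 - 18922 = -8518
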